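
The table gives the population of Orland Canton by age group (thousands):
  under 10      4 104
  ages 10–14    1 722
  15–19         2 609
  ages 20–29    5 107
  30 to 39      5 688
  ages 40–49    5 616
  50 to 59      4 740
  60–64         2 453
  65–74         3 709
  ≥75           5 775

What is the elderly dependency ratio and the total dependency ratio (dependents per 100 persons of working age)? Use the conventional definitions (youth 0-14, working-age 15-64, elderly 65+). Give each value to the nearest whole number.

Old-age dependency ratio: 36
Total dependency ratio: 58

0–14: 4 104 + 1 722 = 5 826
15–64: 2 609 + 5 107 + 5 688 + 5 616 + 4 740 + 2 453 = 26 213
65+: 3 709 + 5 775 = 9 484
Old-age dependency ratio = 9 484 / 26 213 × 100 = 36
Total dependency ratio = (5 826 + 9 484) / 26 213 × 100 = 15 310 / 26 213 × 100 = 58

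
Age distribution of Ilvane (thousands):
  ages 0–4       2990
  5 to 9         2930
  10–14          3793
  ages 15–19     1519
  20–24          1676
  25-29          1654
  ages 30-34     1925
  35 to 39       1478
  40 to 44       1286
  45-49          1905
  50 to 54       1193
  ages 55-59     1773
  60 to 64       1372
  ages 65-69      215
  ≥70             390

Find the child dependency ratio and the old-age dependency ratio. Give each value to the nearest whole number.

Youth dependency ratio: 62
Old-age dependency ratio: 4

0–14: 2990 + 2930 + 3793 = 9713
15–64: 1519 + 1676 + 1654 + 1925 + 1478 + 1286 + 1905 + 1193 + 1773 + 1372 = 15781
65+: 215 + 390 = 605
Youth dependency ratio = 9713 / 15781 × 100 = 62
Old-age dependency ratio = 605 / 15781 × 100 = 4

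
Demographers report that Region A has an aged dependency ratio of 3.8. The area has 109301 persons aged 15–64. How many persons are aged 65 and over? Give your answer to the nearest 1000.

Old-age dependency ratio = elderly / working-age × 100
3.8 = E / 109301 × 100
⇒ 4000

Aged 65 and over: 4000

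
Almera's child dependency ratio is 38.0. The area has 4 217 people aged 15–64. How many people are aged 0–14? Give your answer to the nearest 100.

Youth dependency ratio = youth / working-age × 100
38.0 = Y / 4 217 × 100
⇒ 1 600

Aged 0–14: 1 600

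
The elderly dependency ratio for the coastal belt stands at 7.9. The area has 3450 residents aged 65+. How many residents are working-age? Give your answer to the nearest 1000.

Working-age: 44000

Old-age dependency ratio = elderly / working-age × 100
7.9 = 3450 / W × 100
⇒ 44000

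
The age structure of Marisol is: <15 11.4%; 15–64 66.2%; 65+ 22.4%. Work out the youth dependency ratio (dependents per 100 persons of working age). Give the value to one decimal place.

Youth dependency ratio: 17.2

Youth dependency ratio = 11.4 / 66.2 × 100 = 17.2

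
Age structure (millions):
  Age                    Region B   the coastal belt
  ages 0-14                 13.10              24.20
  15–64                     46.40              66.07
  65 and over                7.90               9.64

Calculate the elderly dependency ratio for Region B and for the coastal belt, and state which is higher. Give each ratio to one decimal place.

Region B: 17.0
the coastal belt: 14.6
Higher: Region B

Region B: 7.90 / 46.40 × 100 = 17.0
the coastal belt: 9.64 / 66.07 × 100 = 14.6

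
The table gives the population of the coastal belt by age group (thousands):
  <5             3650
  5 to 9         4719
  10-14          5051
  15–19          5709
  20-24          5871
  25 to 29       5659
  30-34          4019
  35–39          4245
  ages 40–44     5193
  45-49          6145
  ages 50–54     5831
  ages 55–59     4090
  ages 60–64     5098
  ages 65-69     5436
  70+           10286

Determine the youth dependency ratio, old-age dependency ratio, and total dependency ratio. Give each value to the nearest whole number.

Youth dependency ratio: 26
Old-age dependency ratio: 30
Total dependency ratio: 56

0–14: 3650 + 4719 + 5051 = 13420
15–64: 5709 + 5871 + 5659 + 4019 + 4245 + 5193 + 6145 + 5831 + 4090 + 5098 = 51860
65+: 5436 + 10286 = 15722
Youth dependency ratio = 13420 / 51860 × 100 = 26
Old-age dependency ratio = 15722 / 51860 × 100 = 30
Total dependency ratio = (13420 + 15722) / 51860 × 100 = 29142 / 51860 × 100 = 56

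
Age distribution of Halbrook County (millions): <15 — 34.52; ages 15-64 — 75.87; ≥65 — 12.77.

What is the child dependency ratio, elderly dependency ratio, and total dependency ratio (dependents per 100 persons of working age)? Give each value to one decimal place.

Youth dependency ratio = 34.52 / 75.87 × 100 = 45.5
Old-age dependency ratio = 12.77 / 75.87 × 100 = 16.8
Total dependency ratio = (34.52 + 12.77) / 75.87 × 100 = 47.29 / 75.87 × 100 = 62.3

Youth dependency ratio: 45.5
Old-age dependency ratio: 16.8
Total dependency ratio: 62.3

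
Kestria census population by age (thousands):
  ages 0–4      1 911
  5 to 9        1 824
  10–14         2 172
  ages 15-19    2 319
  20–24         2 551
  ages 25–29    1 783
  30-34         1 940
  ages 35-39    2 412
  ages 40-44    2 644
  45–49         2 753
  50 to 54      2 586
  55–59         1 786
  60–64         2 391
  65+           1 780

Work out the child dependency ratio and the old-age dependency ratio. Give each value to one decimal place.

0–14: 1 911 + 1 824 + 2 172 = 5 907
15–64: 2 319 + 2 551 + 1 783 + 1 940 + 2 412 + 2 644 + 2 753 + 2 586 + 1 786 + 2 391 = 23 165
65+: 1 780
Youth dependency ratio = 5 907 / 23 165 × 100 = 25.5
Old-age dependency ratio = 1 780 / 23 165 × 100 = 7.7

Youth dependency ratio: 25.5
Old-age dependency ratio: 7.7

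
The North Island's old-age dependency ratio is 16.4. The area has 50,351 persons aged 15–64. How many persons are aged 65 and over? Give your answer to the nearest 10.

Aged 65 and over: 8,260

Old-age dependency ratio = elderly / working-age × 100
16.4 = E / 50,351 × 100
⇒ 8,260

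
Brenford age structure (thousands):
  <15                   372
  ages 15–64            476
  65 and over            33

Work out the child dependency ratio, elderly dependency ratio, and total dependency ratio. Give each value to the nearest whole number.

Youth dependency ratio: 78
Old-age dependency ratio: 7
Total dependency ratio: 85

Youth dependency ratio = 372 / 476 × 100 = 78
Old-age dependency ratio = 33 / 476 × 100 = 7
Total dependency ratio = (372 + 33) / 476 × 100 = 405 / 476 × 100 = 85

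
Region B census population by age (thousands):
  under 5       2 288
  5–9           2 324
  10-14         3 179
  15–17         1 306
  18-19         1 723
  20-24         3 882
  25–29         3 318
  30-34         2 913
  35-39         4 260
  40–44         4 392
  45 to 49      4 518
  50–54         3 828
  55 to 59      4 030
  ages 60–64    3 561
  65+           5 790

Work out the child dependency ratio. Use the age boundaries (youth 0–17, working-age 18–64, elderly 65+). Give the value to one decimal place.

Youth dependency ratio: 25.0

0–17: 2 288 + 2 324 + 3 179 + 1 306 = 9 097
18–64: 1 723 + 3 882 + 3 318 + 2 913 + 4 260 + 4 392 + 4 518 + 3 828 + 4 030 + 3 561 = 36 425
65+: 5 790
Youth dependency ratio = 9 097 / 36 425 × 100 = 25.0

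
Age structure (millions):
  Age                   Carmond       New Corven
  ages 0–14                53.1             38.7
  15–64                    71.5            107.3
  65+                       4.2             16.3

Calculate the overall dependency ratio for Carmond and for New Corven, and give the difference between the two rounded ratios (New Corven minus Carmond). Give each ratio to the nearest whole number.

Carmond: (53.1 + 4.2) / 71.5 × 100 = 57.3 / 71.5 × 100 = 80
New Corven: (38.7 + 16.3) / 107.3 × 100 = 55.0 / 107.3 × 100 = 51

Carmond: 80
New Corven: 51
Difference: -29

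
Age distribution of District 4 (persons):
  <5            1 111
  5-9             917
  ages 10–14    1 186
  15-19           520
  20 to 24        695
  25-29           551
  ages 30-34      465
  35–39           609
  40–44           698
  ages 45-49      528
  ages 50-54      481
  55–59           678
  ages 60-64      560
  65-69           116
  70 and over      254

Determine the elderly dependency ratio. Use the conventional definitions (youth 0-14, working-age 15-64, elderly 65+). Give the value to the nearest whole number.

Old-age dependency ratio: 6

0–14: 1 111 + 917 + 1 186 = 3 214
15–64: 520 + 695 + 551 + 465 + 609 + 698 + 528 + 481 + 678 + 560 = 5 785
65+: 116 + 254 = 370
Old-age dependency ratio = 370 / 5 785 × 100 = 6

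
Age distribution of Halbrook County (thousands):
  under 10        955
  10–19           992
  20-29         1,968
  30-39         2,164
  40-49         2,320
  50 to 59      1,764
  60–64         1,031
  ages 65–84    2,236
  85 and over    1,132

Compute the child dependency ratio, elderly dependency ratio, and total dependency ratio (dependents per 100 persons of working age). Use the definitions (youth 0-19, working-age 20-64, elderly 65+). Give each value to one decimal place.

0–19: 955 + 992 = 1,947
20–64: 1,968 + 2,164 + 2,320 + 1,764 + 1,031 = 9,247
65+: 2,236 + 1,132 = 3,368
Youth dependency ratio = 1,947 / 9,247 × 100 = 21.1
Old-age dependency ratio = 3,368 / 9,247 × 100 = 36.4
Total dependency ratio = (1,947 + 3,368) / 9,247 × 100 = 5,315 / 9,247 × 100 = 57.5

Youth dependency ratio: 21.1
Old-age dependency ratio: 36.4
Total dependency ratio: 57.5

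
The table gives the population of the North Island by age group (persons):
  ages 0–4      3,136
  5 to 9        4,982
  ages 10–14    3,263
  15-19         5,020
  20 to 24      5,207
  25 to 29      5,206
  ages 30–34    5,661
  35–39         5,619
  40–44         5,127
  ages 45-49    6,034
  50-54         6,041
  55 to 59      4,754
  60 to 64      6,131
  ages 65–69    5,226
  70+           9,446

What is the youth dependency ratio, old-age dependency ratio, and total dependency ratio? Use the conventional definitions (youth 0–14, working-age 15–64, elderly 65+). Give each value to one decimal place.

0–14: 3,136 + 4,982 + 3,263 = 11,381
15–64: 5,020 + 5,207 + 5,206 + 5,661 + 5,619 + 5,127 + 6,034 + 6,041 + 4,754 + 6,131 = 54,800
65+: 5,226 + 9,446 = 14,672
Youth dependency ratio = 11,381 / 54,800 × 100 = 20.8
Old-age dependency ratio = 14,672 / 54,800 × 100 = 26.8
Total dependency ratio = (11,381 + 14,672) / 54,800 × 100 = 26,053 / 54,800 × 100 = 47.5

Youth dependency ratio: 20.8
Old-age dependency ratio: 26.8
Total dependency ratio: 47.5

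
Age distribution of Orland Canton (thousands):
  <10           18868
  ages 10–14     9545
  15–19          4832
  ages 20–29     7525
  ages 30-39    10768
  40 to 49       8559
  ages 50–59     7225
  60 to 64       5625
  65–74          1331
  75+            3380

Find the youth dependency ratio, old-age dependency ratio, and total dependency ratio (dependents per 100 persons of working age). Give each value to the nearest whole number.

Youth dependency ratio: 64
Old-age dependency ratio: 11
Total dependency ratio: 74

0–14: 18868 + 9545 = 28413
15–64: 4832 + 7525 + 10768 + 8559 + 7225 + 5625 = 44534
65+: 1331 + 3380 = 4711
Youth dependency ratio = 28413 / 44534 × 100 = 64
Old-age dependency ratio = 4711 / 44534 × 100 = 11
Total dependency ratio = (28413 + 4711) / 44534 × 100 = 33124 / 44534 × 100 = 74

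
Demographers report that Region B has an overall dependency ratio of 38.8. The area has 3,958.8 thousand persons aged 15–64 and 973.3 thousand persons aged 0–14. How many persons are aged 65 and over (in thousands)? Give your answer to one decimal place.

Aged 65 and over: 562.7

Total dependency ratio = (youth + elderly) / working-age × 100
38.8 = (973.3 + E) / 3,958.8 × 100
⇒ 562.7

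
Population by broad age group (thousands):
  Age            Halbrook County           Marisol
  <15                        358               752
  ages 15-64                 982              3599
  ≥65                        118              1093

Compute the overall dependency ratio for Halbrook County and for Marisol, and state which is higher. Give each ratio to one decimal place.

Halbrook County: (358 + 118) / 982 × 100 = 476 / 982 × 100 = 48.5
Marisol: (752 + 1093) / 3599 × 100 = 1845 / 3599 × 100 = 51.3

Halbrook County: 48.5
Marisol: 51.3
Higher: Marisol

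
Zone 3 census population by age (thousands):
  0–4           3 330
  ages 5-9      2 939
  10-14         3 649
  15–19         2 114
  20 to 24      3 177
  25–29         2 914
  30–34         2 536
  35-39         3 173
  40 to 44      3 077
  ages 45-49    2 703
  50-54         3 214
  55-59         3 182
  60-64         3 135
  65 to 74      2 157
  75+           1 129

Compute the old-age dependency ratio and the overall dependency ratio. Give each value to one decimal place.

0–14: 3 330 + 2 939 + 3 649 = 9 918
15–64: 2 114 + 3 177 + 2 914 + 2 536 + 3 173 + 3 077 + 2 703 + 3 214 + 3 182 + 3 135 = 29 225
65+: 2 157 + 1 129 = 3 286
Old-age dependency ratio = 3 286 / 29 225 × 100 = 11.2
Total dependency ratio = (9 918 + 3 286) / 29 225 × 100 = 13 204 / 29 225 × 100 = 45.2

Old-age dependency ratio: 11.2
Total dependency ratio: 45.2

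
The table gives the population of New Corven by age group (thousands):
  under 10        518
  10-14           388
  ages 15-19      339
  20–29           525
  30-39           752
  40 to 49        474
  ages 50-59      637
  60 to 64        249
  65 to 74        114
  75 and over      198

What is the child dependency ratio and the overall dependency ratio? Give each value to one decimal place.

0–14: 518 + 388 = 906
15–64: 339 + 525 + 752 + 474 + 637 + 249 = 2 976
65+: 114 + 198 = 312
Youth dependency ratio = 906 / 2 976 × 100 = 30.4
Total dependency ratio = (906 + 312) / 2 976 × 100 = 1 218 / 2 976 × 100 = 40.9

Youth dependency ratio: 30.4
Total dependency ratio: 40.9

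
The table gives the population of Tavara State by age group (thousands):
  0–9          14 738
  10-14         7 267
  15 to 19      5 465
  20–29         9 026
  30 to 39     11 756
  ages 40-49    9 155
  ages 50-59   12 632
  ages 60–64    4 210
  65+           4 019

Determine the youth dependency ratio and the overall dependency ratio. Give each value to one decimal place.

0–14: 14 738 + 7 267 = 22 005
15–64: 5 465 + 9 026 + 11 756 + 9 155 + 12 632 + 4 210 = 52 244
65+: 4 019
Youth dependency ratio = 22 005 / 52 244 × 100 = 42.1
Total dependency ratio = (22 005 + 4 019) / 52 244 × 100 = 26 024 / 52 244 × 100 = 49.8

Youth dependency ratio: 42.1
Total dependency ratio: 49.8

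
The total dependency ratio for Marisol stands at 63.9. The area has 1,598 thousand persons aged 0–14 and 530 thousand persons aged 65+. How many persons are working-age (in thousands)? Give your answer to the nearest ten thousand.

Working-age: 3,330

Total dependency ratio = (youth + elderly) / working-age × 100
63.9 = (1,598 + 530) / W × 100
⇒ 3,330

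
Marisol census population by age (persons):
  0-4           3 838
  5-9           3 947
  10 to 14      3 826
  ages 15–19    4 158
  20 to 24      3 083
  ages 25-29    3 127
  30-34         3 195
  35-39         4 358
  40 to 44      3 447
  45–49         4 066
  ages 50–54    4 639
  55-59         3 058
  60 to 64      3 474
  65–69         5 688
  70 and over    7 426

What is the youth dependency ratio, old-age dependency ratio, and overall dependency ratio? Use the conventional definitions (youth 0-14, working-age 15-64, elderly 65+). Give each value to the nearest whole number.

Youth dependency ratio: 32
Old-age dependency ratio: 36
Total dependency ratio: 68

0–14: 3 838 + 3 947 + 3 826 = 11 611
15–64: 4 158 + 3 083 + 3 127 + 3 195 + 4 358 + 3 447 + 4 066 + 4 639 + 3 058 + 3 474 = 36 605
65+: 5 688 + 7 426 = 13 114
Youth dependency ratio = 11 611 / 36 605 × 100 = 32
Old-age dependency ratio = 13 114 / 36 605 × 100 = 36
Total dependency ratio = (11 611 + 13 114) / 36 605 × 100 = 24 725 / 36 605 × 100 = 68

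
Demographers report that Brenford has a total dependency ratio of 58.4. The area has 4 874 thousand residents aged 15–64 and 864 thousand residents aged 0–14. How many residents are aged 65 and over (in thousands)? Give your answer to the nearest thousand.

Total dependency ratio = (youth + elderly) / working-age × 100
58.4 = (864 + E) / 4 874 × 100
⇒ 1 982

Aged 65 and over: 1 982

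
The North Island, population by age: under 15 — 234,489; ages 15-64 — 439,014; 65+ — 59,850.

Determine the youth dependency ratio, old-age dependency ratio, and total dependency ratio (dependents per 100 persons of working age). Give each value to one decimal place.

Youth dependency ratio: 53.4
Old-age dependency ratio: 13.6
Total dependency ratio: 67.0

Youth dependency ratio = 234,489 / 439,014 × 100 = 53.4
Old-age dependency ratio = 59,850 / 439,014 × 100 = 13.6
Total dependency ratio = (234,489 + 59,850) / 439,014 × 100 = 294,339 / 439,014 × 100 = 67.0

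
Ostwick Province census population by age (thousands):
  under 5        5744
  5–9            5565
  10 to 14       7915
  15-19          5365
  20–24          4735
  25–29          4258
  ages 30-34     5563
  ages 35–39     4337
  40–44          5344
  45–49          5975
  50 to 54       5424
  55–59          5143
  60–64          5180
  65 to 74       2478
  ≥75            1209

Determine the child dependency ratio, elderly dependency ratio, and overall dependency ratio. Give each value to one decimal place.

0–14: 5744 + 5565 + 7915 = 19224
15–64: 5365 + 4735 + 4258 + 5563 + 4337 + 5344 + 5975 + 5424 + 5143 + 5180 = 51324
65+: 2478 + 1209 = 3687
Youth dependency ratio = 19224 / 51324 × 100 = 37.5
Old-age dependency ratio = 3687 / 51324 × 100 = 7.2
Total dependency ratio = (19224 + 3687) / 51324 × 100 = 22911 / 51324 × 100 = 44.6

Youth dependency ratio: 37.5
Old-age dependency ratio: 7.2
Total dependency ratio: 44.6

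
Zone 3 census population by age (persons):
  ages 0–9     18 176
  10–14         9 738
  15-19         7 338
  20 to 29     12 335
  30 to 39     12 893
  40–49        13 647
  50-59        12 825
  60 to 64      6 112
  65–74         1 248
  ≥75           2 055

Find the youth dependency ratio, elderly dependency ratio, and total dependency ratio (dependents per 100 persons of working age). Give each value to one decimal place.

Youth dependency ratio: 42.8
Old-age dependency ratio: 5.1
Total dependency ratio: 47.9

0–14: 18 176 + 9 738 = 27 914
15–64: 7 338 + 12 335 + 12 893 + 13 647 + 12 825 + 6 112 = 65 150
65+: 1 248 + 2 055 = 3 303
Youth dependency ratio = 27 914 / 65 150 × 100 = 42.8
Old-age dependency ratio = 3 303 / 65 150 × 100 = 5.1
Total dependency ratio = (27 914 + 3 303) / 65 150 × 100 = 31 217 / 65 150 × 100 = 47.9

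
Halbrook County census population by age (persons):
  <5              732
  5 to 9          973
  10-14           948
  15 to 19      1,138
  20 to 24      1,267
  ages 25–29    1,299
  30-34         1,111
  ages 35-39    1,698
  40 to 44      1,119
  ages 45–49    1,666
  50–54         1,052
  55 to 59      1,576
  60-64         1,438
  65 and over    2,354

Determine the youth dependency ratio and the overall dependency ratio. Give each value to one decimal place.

Youth dependency ratio: 19.9
Total dependency ratio: 37.5

0–14: 732 + 973 + 948 = 2,653
15–64: 1,138 + 1,267 + 1,299 + 1,111 + 1,698 + 1,119 + 1,666 + 1,052 + 1,576 + 1,438 = 13,364
65+: 2,354
Youth dependency ratio = 2,653 / 13,364 × 100 = 19.9
Total dependency ratio = (2,653 + 2,354) / 13,364 × 100 = 5,007 / 13,364 × 100 = 37.5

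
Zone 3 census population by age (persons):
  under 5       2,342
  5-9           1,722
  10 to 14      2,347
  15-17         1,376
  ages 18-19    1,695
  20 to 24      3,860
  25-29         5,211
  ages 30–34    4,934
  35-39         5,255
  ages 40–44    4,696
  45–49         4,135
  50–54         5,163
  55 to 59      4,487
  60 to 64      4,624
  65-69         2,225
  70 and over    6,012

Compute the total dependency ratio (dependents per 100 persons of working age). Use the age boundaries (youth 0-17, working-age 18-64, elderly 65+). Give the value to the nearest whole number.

0–17: 2,342 + 1,722 + 2,347 + 1,376 = 7,787
18–64: 1,695 + 3,860 + 5,211 + 4,934 + 5,255 + 4,696 + 4,135 + 5,163 + 4,487 + 4,624 = 44,060
65+: 2,225 + 6,012 = 8,237
Total dependency ratio = (7,787 + 8,237) / 44,060 × 100 = 16,024 / 44,060 × 100 = 36

Total dependency ratio: 36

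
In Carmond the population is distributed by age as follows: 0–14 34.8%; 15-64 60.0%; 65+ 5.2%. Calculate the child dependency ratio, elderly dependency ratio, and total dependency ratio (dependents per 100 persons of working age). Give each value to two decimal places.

Youth dependency ratio: 58.00
Old-age dependency ratio: 8.67
Total dependency ratio: 66.67

Youth dependency ratio = 34.8 / 60.0 × 100 = 58.00
Old-age dependency ratio = 5.2 / 60.0 × 100 = 8.67
Total dependency ratio = (34.8 + 5.2) / 60.0 × 100 = 40.0 / 60.0 × 100 = 66.67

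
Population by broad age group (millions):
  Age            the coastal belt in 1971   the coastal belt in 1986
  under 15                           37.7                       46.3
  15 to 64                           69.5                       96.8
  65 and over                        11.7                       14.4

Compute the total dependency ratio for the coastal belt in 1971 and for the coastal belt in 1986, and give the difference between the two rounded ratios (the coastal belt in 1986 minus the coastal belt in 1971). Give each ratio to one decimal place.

the coastal belt in 1971: (37.7 + 11.7) / 69.5 × 100 = 49.4 / 69.5 × 100 = 71.1
the coastal belt in 1986: (46.3 + 14.4) / 96.8 × 100 = 60.7 / 96.8 × 100 = 62.7

the coastal belt in 1971: 71.1
the coastal belt in 1986: 62.7
Difference: -8.4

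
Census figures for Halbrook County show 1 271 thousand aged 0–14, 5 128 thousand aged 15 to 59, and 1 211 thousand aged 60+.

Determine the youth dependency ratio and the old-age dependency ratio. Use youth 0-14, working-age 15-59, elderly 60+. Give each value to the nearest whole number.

Youth dependency ratio: 25
Old-age dependency ratio: 24

Youth dependency ratio = 1 271 / 5 128 × 100 = 25
Old-age dependency ratio = 1 211 / 5 128 × 100 = 24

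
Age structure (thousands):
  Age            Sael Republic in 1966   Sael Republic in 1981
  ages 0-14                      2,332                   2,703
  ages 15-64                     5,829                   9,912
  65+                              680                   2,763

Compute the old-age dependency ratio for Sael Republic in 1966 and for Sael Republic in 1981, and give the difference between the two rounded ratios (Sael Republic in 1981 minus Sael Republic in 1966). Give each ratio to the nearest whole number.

Sael Republic in 1966: 680 / 5,829 × 100 = 12
Sael Republic in 1981: 2,763 / 9,912 × 100 = 28

Sael Republic in 1966: 12
Sael Republic in 1981: 28
Difference: +16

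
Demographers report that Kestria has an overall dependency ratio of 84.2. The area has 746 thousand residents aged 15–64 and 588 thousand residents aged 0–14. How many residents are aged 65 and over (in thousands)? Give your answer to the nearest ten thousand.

Aged 65 and over: 40

Total dependency ratio = (youth + elderly) / working-age × 100
84.2 = (588 + E) / 746 × 100
⇒ 40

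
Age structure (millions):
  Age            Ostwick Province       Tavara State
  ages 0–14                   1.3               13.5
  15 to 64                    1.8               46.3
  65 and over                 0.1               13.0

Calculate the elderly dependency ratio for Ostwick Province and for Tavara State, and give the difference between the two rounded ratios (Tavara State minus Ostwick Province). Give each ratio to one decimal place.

Ostwick Province: 0.1 / 1.8 × 100 = 5.6
Tavara State: 13.0 / 46.3 × 100 = 28.1

Ostwick Province: 5.6
Tavara State: 28.1
Difference: +22.5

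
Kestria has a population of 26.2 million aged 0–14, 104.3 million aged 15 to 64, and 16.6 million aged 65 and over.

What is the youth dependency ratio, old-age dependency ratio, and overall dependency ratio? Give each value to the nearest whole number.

Youth dependency ratio: 25
Old-age dependency ratio: 16
Total dependency ratio: 41

Youth dependency ratio = 26.2 / 104.3 × 100 = 25
Old-age dependency ratio = 16.6 / 104.3 × 100 = 16
Total dependency ratio = (26.2 + 16.6) / 104.3 × 100 = 42.8 / 104.3 × 100 = 41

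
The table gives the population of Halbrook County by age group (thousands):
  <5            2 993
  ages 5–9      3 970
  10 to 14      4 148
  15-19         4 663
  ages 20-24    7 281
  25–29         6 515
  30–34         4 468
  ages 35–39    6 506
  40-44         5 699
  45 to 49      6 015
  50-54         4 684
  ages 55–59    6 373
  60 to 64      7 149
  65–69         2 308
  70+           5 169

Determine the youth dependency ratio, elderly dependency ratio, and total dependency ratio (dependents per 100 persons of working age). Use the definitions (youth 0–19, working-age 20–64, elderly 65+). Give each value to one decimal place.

0–19: 2 993 + 3 970 + 4 148 + 4 663 = 15 774
20–64: 7 281 + 6 515 + 4 468 + 6 506 + 5 699 + 6 015 + 4 684 + 6 373 + 7 149 = 54 690
65+: 2 308 + 5 169 = 7 477
Youth dependency ratio = 15 774 / 54 690 × 100 = 28.8
Old-age dependency ratio = 7 477 / 54 690 × 100 = 13.7
Total dependency ratio = (15 774 + 7 477) / 54 690 × 100 = 23 251 / 54 690 × 100 = 42.5

Youth dependency ratio: 28.8
Old-age dependency ratio: 13.7
Total dependency ratio: 42.5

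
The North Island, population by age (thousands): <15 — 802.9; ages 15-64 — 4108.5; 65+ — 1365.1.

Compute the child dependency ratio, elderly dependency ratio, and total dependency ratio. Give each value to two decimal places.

Youth dependency ratio: 19.54
Old-age dependency ratio: 33.23
Total dependency ratio: 52.77

Youth dependency ratio = 802.9 / 4108.5 × 100 = 19.54
Old-age dependency ratio = 1365.1 / 4108.5 × 100 = 33.23
Total dependency ratio = (802.9 + 1365.1) / 4108.5 × 100 = 2168.0 / 4108.5 × 100 = 52.77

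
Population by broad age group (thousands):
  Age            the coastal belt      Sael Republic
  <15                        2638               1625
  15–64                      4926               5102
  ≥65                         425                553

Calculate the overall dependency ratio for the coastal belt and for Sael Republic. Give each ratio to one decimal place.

the coastal belt: 62.2
Sael Republic: 42.7

the coastal belt: (2638 + 425) / 4926 × 100 = 3063 / 4926 × 100 = 62.2
Sael Republic: (1625 + 553) / 5102 × 100 = 2178 / 5102 × 100 = 42.7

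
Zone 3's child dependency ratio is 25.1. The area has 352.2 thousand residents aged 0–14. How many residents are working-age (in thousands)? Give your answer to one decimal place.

Youth dependency ratio = youth / working-age × 100
25.1 = 352.2 / W × 100
⇒ 1,403.2

Working-age: 1,403.2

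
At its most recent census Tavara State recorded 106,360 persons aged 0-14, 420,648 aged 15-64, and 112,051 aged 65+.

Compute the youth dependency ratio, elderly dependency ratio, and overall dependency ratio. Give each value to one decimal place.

Youth dependency ratio: 25.3
Old-age dependency ratio: 26.6
Total dependency ratio: 51.9

Youth dependency ratio = 106,360 / 420,648 × 100 = 25.3
Old-age dependency ratio = 112,051 / 420,648 × 100 = 26.6
Total dependency ratio = (106,360 + 112,051) / 420,648 × 100 = 218,411 / 420,648 × 100 = 51.9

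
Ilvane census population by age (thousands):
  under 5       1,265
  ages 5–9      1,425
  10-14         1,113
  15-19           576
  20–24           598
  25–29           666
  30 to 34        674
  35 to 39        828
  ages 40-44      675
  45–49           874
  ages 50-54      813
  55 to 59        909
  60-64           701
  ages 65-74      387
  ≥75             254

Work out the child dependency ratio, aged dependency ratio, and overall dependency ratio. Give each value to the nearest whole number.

Youth dependency ratio: 52
Old-age dependency ratio: 9
Total dependency ratio: 61

0–14: 1,265 + 1,425 + 1,113 = 3,803
15–64: 576 + 598 + 666 + 674 + 828 + 675 + 874 + 813 + 909 + 701 = 7,314
65+: 387 + 254 = 641
Youth dependency ratio = 3,803 / 7,314 × 100 = 52
Old-age dependency ratio = 641 / 7,314 × 100 = 9
Total dependency ratio = (3,803 + 641) / 7,314 × 100 = 4,444 / 7,314 × 100 = 61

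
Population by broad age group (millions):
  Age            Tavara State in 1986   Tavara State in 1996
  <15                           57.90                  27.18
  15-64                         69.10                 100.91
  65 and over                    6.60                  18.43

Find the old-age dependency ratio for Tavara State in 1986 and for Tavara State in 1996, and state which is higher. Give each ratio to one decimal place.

Tavara State in 1986: 6.60 / 69.10 × 100 = 9.6
Tavara State in 1996: 18.43 / 100.91 × 100 = 18.3

Tavara State in 1986: 9.6
Tavara State in 1996: 18.3
Higher: Tavara State in 1996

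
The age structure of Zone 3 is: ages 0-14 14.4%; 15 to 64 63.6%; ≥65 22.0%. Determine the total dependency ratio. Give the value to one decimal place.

Total dependency ratio: 57.2

Total dependency ratio = (14.4 + 22.0) / 63.6 × 100 = 36.4 / 63.6 × 100 = 57.2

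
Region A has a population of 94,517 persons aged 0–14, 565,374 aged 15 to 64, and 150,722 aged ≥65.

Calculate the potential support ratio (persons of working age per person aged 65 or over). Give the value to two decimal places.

Potential support ratio: 3.75

Potential support ratio = 565,374 / 150,722 = 3.75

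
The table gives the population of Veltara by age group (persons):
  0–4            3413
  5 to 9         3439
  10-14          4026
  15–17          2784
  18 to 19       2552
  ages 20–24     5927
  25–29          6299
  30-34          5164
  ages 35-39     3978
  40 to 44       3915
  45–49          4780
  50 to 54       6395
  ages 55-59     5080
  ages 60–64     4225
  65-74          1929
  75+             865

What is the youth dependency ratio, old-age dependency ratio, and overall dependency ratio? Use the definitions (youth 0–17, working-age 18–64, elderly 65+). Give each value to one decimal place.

Youth dependency ratio: 28.3
Old-age dependency ratio: 5.8
Total dependency ratio: 34.1

0–17: 3413 + 3439 + 4026 + 2784 = 13662
18–64: 2552 + 5927 + 6299 + 5164 + 3978 + 3915 + 4780 + 6395 + 5080 + 4225 = 48315
65+: 1929 + 865 = 2794
Youth dependency ratio = 13662 / 48315 × 100 = 28.3
Old-age dependency ratio = 2794 / 48315 × 100 = 5.8
Total dependency ratio = (13662 + 2794) / 48315 × 100 = 16456 / 48315 × 100 = 34.1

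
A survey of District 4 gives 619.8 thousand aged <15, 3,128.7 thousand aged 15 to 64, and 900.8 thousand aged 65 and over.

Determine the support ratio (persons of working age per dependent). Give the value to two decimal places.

Support ratio: 2.06

Support ratio = 3,128.7 / (619.8 + 900.8) = 3,128.7 / 1,520.6 = 2.06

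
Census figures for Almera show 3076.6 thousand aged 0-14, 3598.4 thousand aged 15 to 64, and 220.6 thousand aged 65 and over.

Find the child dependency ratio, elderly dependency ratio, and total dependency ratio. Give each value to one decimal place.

Youth dependency ratio = 3076.6 / 3598.4 × 100 = 85.5
Old-age dependency ratio = 220.6 / 3598.4 × 100 = 6.1
Total dependency ratio = (3076.6 + 220.6) / 3598.4 × 100 = 3297.2 / 3598.4 × 100 = 91.6

Youth dependency ratio: 85.5
Old-age dependency ratio: 6.1
Total dependency ratio: 91.6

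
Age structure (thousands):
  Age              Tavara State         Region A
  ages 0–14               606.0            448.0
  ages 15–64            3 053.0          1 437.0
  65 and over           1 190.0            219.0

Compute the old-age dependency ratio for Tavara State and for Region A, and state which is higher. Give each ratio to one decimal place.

Tavara State: 39.0
Region A: 15.2
Higher: Tavara State

Tavara State: 1 190.0 / 3 053.0 × 100 = 39.0
Region A: 219.0 / 1 437.0 × 100 = 15.2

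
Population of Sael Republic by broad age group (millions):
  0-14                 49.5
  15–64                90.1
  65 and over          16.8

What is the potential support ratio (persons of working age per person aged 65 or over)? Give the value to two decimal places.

Potential support ratio: 5.36

Potential support ratio = 90.1 / 16.8 = 5.36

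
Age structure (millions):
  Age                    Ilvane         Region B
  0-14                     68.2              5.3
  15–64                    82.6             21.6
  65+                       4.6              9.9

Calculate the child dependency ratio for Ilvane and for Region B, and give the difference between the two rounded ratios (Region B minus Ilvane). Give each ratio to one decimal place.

Ilvane: 82.6
Region B: 24.5
Difference: -58.1

Ilvane: 68.2 / 82.6 × 100 = 82.6
Region B: 5.3 / 21.6 × 100 = 24.5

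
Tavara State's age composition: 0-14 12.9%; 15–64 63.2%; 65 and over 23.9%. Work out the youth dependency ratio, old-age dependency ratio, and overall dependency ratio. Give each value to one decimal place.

Youth dependency ratio = 12.9 / 63.2 × 100 = 20.4
Old-age dependency ratio = 23.9 / 63.2 × 100 = 37.8
Total dependency ratio = (12.9 + 23.9) / 63.2 × 100 = 36.8 / 63.2 × 100 = 58.2

Youth dependency ratio: 20.4
Old-age dependency ratio: 37.8
Total dependency ratio: 58.2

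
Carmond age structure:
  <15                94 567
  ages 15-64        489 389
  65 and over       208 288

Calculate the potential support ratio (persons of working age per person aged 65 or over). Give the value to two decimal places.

Potential support ratio = 489 389 / 208 288 = 2.35

Potential support ratio: 2.35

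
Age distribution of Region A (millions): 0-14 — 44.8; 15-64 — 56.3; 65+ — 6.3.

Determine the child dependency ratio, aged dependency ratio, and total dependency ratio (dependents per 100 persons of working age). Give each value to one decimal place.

Youth dependency ratio = 44.8 / 56.3 × 100 = 79.6
Old-age dependency ratio = 6.3 / 56.3 × 100 = 11.2
Total dependency ratio = (44.8 + 6.3) / 56.3 × 100 = 51.1 / 56.3 × 100 = 90.8

Youth dependency ratio: 79.6
Old-age dependency ratio: 11.2
Total dependency ratio: 90.8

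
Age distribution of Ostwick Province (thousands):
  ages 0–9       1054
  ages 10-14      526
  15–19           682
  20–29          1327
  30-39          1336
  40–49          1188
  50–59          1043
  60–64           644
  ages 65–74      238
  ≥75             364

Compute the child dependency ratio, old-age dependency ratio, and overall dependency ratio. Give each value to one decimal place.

0–14: 1054 + 526 = 1580
15–64: 682 + 1327 + 1336 + 1188 + 1043 + 644 = 6220
65+: 238 + 364 = 602
Youth dependency ratio = 1580 / 6220 × 100 = 25.4
Old-age dependency ratio = 602 / 6220 × 100 = 9.7
Total dependency ratio = (1580 + 602) / 6220 × 100 = 2182 / 6220 × 100 = 35.1

Youth dependency ratio: 25.4
Old-age dependency ratio: 9.7
Total dependency ratio: 35.1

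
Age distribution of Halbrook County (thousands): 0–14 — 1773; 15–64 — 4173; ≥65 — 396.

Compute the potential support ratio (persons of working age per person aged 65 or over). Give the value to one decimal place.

Potential support ratio = 4173 / 396 = 10.5

Potential support ratio: 10.5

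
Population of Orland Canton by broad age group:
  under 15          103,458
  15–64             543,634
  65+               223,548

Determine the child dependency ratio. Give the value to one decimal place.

Youth dependency ratio: 19.0

Youth dependency ratio = 103,458 / 543,634 × 100 = 19.0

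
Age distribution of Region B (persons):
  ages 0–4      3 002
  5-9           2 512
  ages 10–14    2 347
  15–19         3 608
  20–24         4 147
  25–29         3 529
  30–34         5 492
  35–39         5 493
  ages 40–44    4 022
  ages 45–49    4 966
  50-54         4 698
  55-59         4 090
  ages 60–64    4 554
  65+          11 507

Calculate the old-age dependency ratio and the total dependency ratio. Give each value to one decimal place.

Old-age dependency ratio: 25.8
Total dependency ratio: 43.4

0–14: 3 002 + 2 512 + 2 347 = 7 861
15–64: 3 608 + 4 147 + 3 529 + 5 492 + 5 493 + 4 022 + 4 966 + 4 698 + 4 090 + 4 554 = 44 599
65+: 11 507
Old-age dependency ratio = 11 507 / 44 599 × 100 = 25.8
Total dependency ratio = (7 861 + 11 507) / 44 599 × 100 = 19 368 / 44 599 × 100 = 43.4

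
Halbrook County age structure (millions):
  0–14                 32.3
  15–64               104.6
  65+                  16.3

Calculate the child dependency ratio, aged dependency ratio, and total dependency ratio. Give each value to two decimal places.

Youth dependency ratio: 30.88
Old-age dependency ratio: 15.58
Total dependency ratio: 46.46

Youth dependency ratio = 32.3 / 104.6 × 100 = 30.88
Old-age dependency ratio = 16.3 / 104.6 × 100 = 15.58
Total dependency ratio = (32.3 + 16.3) / 104.6 × 100 = 48.6 / 104.6 × 100 = 46.46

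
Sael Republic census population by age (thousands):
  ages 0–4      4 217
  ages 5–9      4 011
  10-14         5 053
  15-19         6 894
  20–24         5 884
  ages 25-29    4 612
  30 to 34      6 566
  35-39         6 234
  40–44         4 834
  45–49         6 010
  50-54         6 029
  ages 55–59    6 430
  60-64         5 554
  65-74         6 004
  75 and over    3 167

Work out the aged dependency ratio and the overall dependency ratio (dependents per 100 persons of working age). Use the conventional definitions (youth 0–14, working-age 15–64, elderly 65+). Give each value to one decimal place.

Old-age dependency ratio: 15.5
Total dependency ratio: 38.0

0–14: 4 217 + 4 011 + 5 053 = 13 281
15–64: 6 894 + 5 884 + 4 612 + 6 566 + 6 234 + 4 834 + 6 010 + 6 029 + 6 430 + 5 554 = 59 047
65+: 6 004 + 3 167 = 9 171
Old-age dependency ratio = 9 171 / 59 047 × 100 = 15.5
Total dependency ratio = (13 281 + 9 171) / 59 047 × 100 = 22 452 / 59 047 × 100 = 38.0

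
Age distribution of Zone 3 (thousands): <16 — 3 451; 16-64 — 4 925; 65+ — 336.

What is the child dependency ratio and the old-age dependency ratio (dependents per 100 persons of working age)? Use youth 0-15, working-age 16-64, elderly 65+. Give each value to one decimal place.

Youth dependency ratio = 3 451 / 4 925 × 100 = 70.1
Old-age dependency ratio = 336 / 4 925 × 100 = 6.8

Youth dependency ratio: 70.1
Old-age dependency ratio: 6.8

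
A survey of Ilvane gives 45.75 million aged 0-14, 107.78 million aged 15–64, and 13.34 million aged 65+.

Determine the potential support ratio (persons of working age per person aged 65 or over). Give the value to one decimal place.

Potential support ratio: 8.1

Potential support ratio = 107.78 / 13.34 = 8.1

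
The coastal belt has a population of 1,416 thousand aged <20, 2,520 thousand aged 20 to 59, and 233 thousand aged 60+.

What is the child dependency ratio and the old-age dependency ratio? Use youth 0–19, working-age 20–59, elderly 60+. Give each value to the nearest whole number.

Youth dependency ratio = 1,416 / 2,520 × 100 = 56
Old-age dependency ratio = 233 / 2,520 × 100 = 9

Youth dependency ratio: 56
Old-age dependency ratio: 9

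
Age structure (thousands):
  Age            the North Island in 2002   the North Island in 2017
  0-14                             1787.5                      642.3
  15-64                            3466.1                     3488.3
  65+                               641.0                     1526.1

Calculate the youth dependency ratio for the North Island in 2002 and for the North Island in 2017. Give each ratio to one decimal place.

the North Island in 2002: 1787.5 / 3466.1 × 100 = 51.6
the North Island in 2017: 642.3 / 3488.3 × 100 = 18.4

the North Island in 2002: 51.6
the North Island in 2017: 18.4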